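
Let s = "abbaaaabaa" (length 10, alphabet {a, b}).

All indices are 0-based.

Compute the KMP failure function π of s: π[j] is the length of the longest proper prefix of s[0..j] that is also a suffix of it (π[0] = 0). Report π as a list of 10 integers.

[0, 0, 0, 1, 1, 1, 1, 2, 1, 1]

π[0] = 0
j=1 s[j]='b': π[1]=0 (border '')
j=2 s[j]='b': π[2]=0 (border '')
j=3 s[j]='a': π[3]=1 (border 'a')
j=4 s[j]='a': k: 1→0; π[4]=1 (border 'a')
j=5 s[j]='a': k: 1→0; π[5]=1 (border 'a')
j=6 s[j]='a': k: 1→0; π[6]=1 (border 'a')
j=7 s[j]='b': π[7]=2 (border 'ab')
j=8 s[j]='a': k: 2→0; π[8]=1 (border 'a')
j=9 s[j]='a': k: 1→0; π[9]=1 (border 'a')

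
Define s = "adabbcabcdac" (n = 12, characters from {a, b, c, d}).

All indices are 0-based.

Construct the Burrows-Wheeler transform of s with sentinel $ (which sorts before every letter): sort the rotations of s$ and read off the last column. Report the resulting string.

rank  rotation       last
    0  $adabbcabcdac  c
    1  abbcabcdac$ad  d
    2  abcdac$adabbc  c
    3  ac$adabbcabcd  d
    4  adabbcabcdac$  $
    5  bbcabcdac$ada  a
    6  bcabcdac$adab  b
    7  bcdac$adabbca  a
    8  c$adabbcabcda  a
    9  cabcdac$adabb  b
   10  cdac$adabbcab  b
   11  dabbcabcdac$a  a
   12  dac$adabbcabc  c

cdcd$abaabbac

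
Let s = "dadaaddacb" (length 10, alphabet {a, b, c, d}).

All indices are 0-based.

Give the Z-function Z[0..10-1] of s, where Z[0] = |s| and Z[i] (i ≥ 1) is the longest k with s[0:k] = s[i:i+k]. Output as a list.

Z[0]=10
i=1: fresh scan; Z[1]=0
i=2: fresh scan; Z[2]=2 extend→box=[2,4)
i=3: min(r-i=1, Z[1]=0)=0; Z[3]=0
i=4: fresh scan; Z[4]=0
i=5: fresh scan; Z[5]=1 extend→box=[5,6)
i=6: fresh scan; Z[6]=2 extend→box=[6,8)
i=7: min(r-i=1, Z[1]=0)=0; Z[7]=0
i=8: fresh scan; Z[8]=0
i=9: fresh scan; Z[9]=0

[10, 0, 2, 0, 0, 1, 2, 0, 0, 0]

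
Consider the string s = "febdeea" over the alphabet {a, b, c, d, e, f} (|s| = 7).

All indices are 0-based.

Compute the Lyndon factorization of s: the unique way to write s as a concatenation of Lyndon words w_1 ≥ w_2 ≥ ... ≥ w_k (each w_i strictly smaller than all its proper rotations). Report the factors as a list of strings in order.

["f", "e", "bdee", "a"]

emit factor 1: 'f' (i=0, period=1)
emit factor 2: 'e' (i=1, period=1)
emit factor 3: 'bdee' (i=2, period=4)
emit factor 4: 'a' (i=6, period=1)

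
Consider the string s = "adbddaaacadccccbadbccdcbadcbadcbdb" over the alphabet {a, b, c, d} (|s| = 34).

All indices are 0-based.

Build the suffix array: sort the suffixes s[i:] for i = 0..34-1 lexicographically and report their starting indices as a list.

rank→(start, suffix):
  0 → (5, 'aaacadccccbadbccdcbadcbadcbdb')
  1 → (6, 'aacadccccbadbccdcbadcbadcbdb')
  2 → (7, 'acadccccbadbccdcbadcbadcbdb')
  3 → (16, 'adbccdcbadcbadcbdb')
  4 → (0, 'adbddaaacadccccbadbccdcbadcbadcbdb')
  5 → (24, 'adcbadcbdb')
  6 → (28, 'adcbdb')
  7 → (9, 'adccccbadbccdcbadcbadcbdb')
  8 → (33, 'b')
  9 → (15, 'badbccdcbadcbadcbdb')
  10 → (23, 'badcbadcbdb')
  11 → (27, 'badcbdb')
  12 → (18, 'bccdcbadcbadcbdb')
  13 → (31, 'bdb')
  14 → (2, 'bddaaacadccccbadbccdcbadcbadcbdb')
  15 → (8, 'cadccccbadbccdcbadcbadcbdb')
  16 → (14, 'cbadbccdcbadcbadcbdb')
  17 → (22, 'cbadcbadcbdb')
  18 → (26, 'cbadcbdb')
  19 → (30, 'cbdb')
  20 → (13, 'ccbadbccdcbadcbadcbdb')
  21 → (12, 'cccbadbccdcbadcbadcbdb')
  22 → (11, 'ccccbadbccdcbadcbadcbdb')
  23 → (19, 'ccdcbadcbadcbdb')
  24 → (20, 'cdcbadcbadcbdb')
  25 → (4, 'daaacadccccbadbccdcbadcbadcbdb')
  26 → (32, 'db')
  27 → (17, 'dbccdcbadcbadcbdb')
  28 → (1, 'dbddaaacadccccbadbccdcbadcbadcbdb')
  29 → (21, 'dcbadcbadcbdb')
  30 → (25, 'dcbadcbdb')
  31 → (29, 'dcbdb')
  32 → (10, 'dccccbadbccdcbadcbadcbdb')
  33 → (3, 'ddaaacadccccbadbccdcbadcbadcbdb')

[5, 6, 7, 16, 0, 24, 28, 9, 33, 15, 23, 27, 18, 31, 2, 8, 14, 22, 26, 30, 13, 12, 11, 19, 20, 4, 32, 17, 1, 21, 25, 29, 10, 3]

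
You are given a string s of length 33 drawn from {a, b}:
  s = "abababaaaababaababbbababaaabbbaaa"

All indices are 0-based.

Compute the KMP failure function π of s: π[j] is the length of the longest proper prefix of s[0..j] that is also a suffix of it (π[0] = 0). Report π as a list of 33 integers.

π[0] = 0
j=1 s[j]='b': π[1]=0 (border '')
j=2 s[j]='a': π[2]=1 (border 'a')
j=3 s[j]='b': π[3]=2 (border 'ab')
j=4 s[j]='a': π[4]=3 (border 'aba')
j=5 s[j]='b': π[5]=4 (border 'abab')
j=6 s[j]='a': π[6]=5 (border 'ababa')
j=7 s[j]='a': k: 5→3→1→0; π[7]=1 (border 'a')
j=8 s[j]='a': k: 1→0; π[8]=1 (border 'a')
j=9 s[j]='a': k: 1→0; π[9]=1 (border 'a')
j=10 s[j]='b': π[10]=2 (border 'ab')
j=11 s[j]='a': π[11]=3 (border 'aba')
j=12 s[j]='b': π[12]=4 (border 'abab')
j=13 s[j]='a': π[13]=5 (border 'ababa')
j=14 s[j]='a': k: 5→3→1→0; π[14]=1 (border 'a')
j=15 s[j]='b': π[15]=2 (border 'ab')
j=16 s[j]='a': π[16]=3 (border 'aba')
j=17 s[j]='b': π[17]=4 (border 'abab')
j=18 s[j]='b': k: 4→2→0; π[18]=0 (border '')
j=19 s[j]='b': π[19]=0 (border '')
j=20 s[j]='a': π[20]=1 (border 'a')
j=21 s[j]='b': π[21]=2 (border 'ab')
j=22 s[j]='a': π[22]=3 (border 'aba')
j=23 s[j]='b': π[23]=4 (border 'abab')
j=24 s[j]='a': π[24]=5 (border 'ababa')
j=25 s[j]='a': k: 5→3→1→0; π[25]=1 (border 'a')
j=26 s[j]='a': k: 1→0; π[26]=1 (border 'a')
j=27 s[j]='b': π[27]=2 (border 'ab')
j=28 s[j]='b': k: 2→0; π[28]=0 (border '')
j=29 s[j]='b': π[29]=0 (border '')
j=30 s[j]='a': π[30]=1 (border 'a')
j=31 s[j]='a': k: 1→0; π[31]=1 (border 'a')
j=32 s[j]='a': k: 1→0; π[32]=1 (border 'a')

[0, 0, 1, 2, 3, 4, 5, 1, 1, 1, 2, 3, 4, 5, 1, 2, 3, 4, 0, 0, 1, 2, 3, 4, 5, 1, 1, 2, 0, 0, 1, 1, 1]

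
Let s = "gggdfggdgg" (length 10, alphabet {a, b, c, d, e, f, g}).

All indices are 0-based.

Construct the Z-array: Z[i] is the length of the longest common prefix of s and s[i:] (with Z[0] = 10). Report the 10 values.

Z[0]=10
i=1: fresh scan; Z[1]=2 extend→box=[1,3)
i=2: min(r-i=1, Z[1]=2)=1; Z[2]=1
i=3: fresh scan; Z[3]=0
i=4: fresh scan; Z[4]=0
i=5: fresh scan; Z[5]=2 extend→box=[5,7)
i=6: min(r-i=1, Z[1]=2)=1; Z[6]=1
i=7: fresh scan; Z[7]=0
i=8: fresh scan; Z[8]=2 extend→box=[8,10)
i=9: min(r-i=1, Z[1]=2)=1; Z[9]=1

[10, 2, 1, 0, 0, 2, 1, 0, 2, 1]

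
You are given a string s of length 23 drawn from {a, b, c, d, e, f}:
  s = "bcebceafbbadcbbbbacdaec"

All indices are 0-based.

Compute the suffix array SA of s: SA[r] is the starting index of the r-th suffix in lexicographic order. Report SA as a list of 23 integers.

[17, 10, 20, 6, 16, 9, 15, 8, 14, 13, 3, 0, 22, 12, 18, 4, 1, 19, 11, 5, 2, 21, 7]

rank→(start, suffix):
  0 → (17, 'acdaec')
  1 → (10, 'adcbbbbacdaec')
  2 → (20, 'aec')
  3 → (6, 'afbbadcbbbbacdaec')
  4 → (16, 'bacdaec')
  5 → (9, 'badcbbbbacdaec')
  6 → (15, 'bbacdaec')
  7 → (8, 'bbadcbbbbacdaec')
  8 → (14, 'bbbacdaec')
  9 → (13, 'bbbbacdaec')
  10 → (3, 'bceafbbadcbbbbacdaec')
  11 → (0, 'bcebceafbbadcbbbbacdaec')
  12 → (22, 'c')
  13 → (12, 'cbbbbacdaec')
  14 → (18, 'cdaec')
  15 → (4, 'ceafbbadcbbbbacdaec')
  16 → (1, 'cebceafbbadcbbbbacdaec')
  17 → (19, 'daec')
  18 → (11, 'dcbbbbacdaec')
  19 → (5, 'eafbbadcbbbbacdaec')
  20 → (2, 'ebceafbbadcbbbbacdaec')
  21 → (21, 'ec')
  22 → (7, 'fbbadcbbbbacdaec')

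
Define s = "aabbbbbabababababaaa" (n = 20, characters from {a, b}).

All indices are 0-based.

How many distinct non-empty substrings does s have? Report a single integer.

sorted suffixes:
  #0 SA[0]=19  'a'
  #1 SA[1]=18  'aa'
  #2 SA[2]=17  'aaa'
  #3 SA[3]=0  'aabbbbbabababababaaa'
  #4 SA[4]=15  'abaaa'
  #5 SA[5]=13  'ababaaa'
  #6 SA[6]=11  'abababaaa'
  #7 SA[7]=9  'ababababaaa'
  #8 SA[8]=7  'abababababaaa'
  #9 SA[9]=1  'abbbbbabababababaaa'
  #10 SA[10]=16  'baaa'
  #11 SA[11]=14  'babaaa'
  #12 SA[12]=12  'bababaaa'
  #13 SA[13]=10  'babababaaa'
  #14 SA[14]=8  'bababababaaa'
  #15 SA[15]=6  'babababababaaa'
  #16 SA[16]=5  'bbabababababaaa'
  #17 SA[17]=4  'bbbabababababaaa'
  #18 SA[18]=3  'bbbbabababababaaa'
  #19 SA[19]=2  'bbbbbabababababaaa'

SA = [19, 18, 17, 0, 15, 13, 11, 9, 7, 1, 16, 14, 12, 10, 8, 6, 5, 4, 3, 2]
i: (SA[i-1],SA[i]) lcp shared
  1: (19,18) 1 'a'
  2: (18,17) 2 'aa'
  3: (17,0) 2 'aa'
  4: (0,15) 1 'a'
  5: (15,13) 3 'aba'
  6: (13,11) 5 'ababa'
  7: (11,9) 7 'abababa'
  8: (9,7) 9 'ababababa'
  9: (7,1) 2 'ab'
  10: (1,16) 0 ''
  11: (16,14) 2 'ba'
  12: (14,12) 4 'baba'
  13: (12,10) 6 'bababa'
  14: (10,8) 8 'babababa'
  15: (8,6) 10 'bababababa'
  16: (6,5) 1 'b'
  17: (5,4) 2 'bb'
  18: (4,3) 3 'bbb'
  19: (3,2) 4 'bbbb'

n(n+1)/2 = 20·21/2 = 210
Σ LCP = 0 + 1 + 2 + 2 + 1 + 3 + 5 + 7 + 9 + 2 + 0 + 2 + 4 + 6 + 8 + 10 + 1 + 2 + 3 + 4 = 72
distinct = 210 − 72 = 138

138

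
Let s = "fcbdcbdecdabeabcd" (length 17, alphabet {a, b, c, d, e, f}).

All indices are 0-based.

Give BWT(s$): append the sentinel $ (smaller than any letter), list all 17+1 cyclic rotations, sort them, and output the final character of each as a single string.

rank  rotation            last
    0  $fcbdcbdecdabeabcd  d
    1  abcd$fcbdcbdecdabe  e
    2  abeabcd$fcbdcbdecd  d
    3  bcd$fcbdcbdecdabea  a
    4  bdcbdecdabeabcd$fc  c
    5  bdecdabeabcd$fcbdc  c
    6  beabcd$fcbdcbdecda  a
    7  cbdcbdecdabeabcd$f  f
    8  cbdecdabeabcd$fcbd  d
    9  cd$fcbdcbdecdabeab  b
   10  cdabeabcd$fcbdcbde  e
   11  d$fcbdcbdecdabeabc  c
   12  dabeabcd$fcbdcbdec  c
   13  dcbdecdabeabcd$fcb  b
   14  decdabeabcd$fcbdcb  b
   15  eabcd$fcbdcbdecdab  b
   16  ecdabeabcd$fcbdcbd  d
   17  fcbdcbdecdabeabcd$  $

dedaccafdbeccbbbd$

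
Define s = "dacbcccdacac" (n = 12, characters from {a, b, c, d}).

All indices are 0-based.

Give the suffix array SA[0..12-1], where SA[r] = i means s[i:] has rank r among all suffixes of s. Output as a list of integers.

sorted suffixes:
  #0 SA[0]=10  'ac'
  #1 SA[1]=8  'acac'
  #2 SA[2]=1  'acbcccdacac'
  #3 SA[3]=3  'bcccdacac'
  #4 SA[4]=11  'c'
  #5 SA[5]=9  'cac'
  #6 SA[6]=2  'cbcccdacac'
  #7 SA[7]=4  'cccdacac'
  #8 SA[8]=5  'ccdacac'
  #9 SA[9]=6  'cdacac'
  #10 SA[10]=7  'dacac'
  #11 SA[11]=0  'dacbcccdacac'

[10, 8, 1, 3, 11, 9, 2, 4, 5, 6, 7, 0]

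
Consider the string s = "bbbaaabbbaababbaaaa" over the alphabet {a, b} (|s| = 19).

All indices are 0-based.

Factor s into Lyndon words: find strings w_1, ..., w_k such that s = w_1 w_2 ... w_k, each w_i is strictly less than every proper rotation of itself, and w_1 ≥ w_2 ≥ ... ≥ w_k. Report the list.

["b", "b", "b", "aaabbbaababb", "a", "a", "a", "a"]

emit factor 1: 'b' (i=0, period=1)
emit factor 2: 'b' (i=1, period=1)
emit factor 3: 'b' (i=2, period=1)
emit factor 4: 'aaabbbaababb' (i=3, period=12)
emit factor 5: 'a' (i=15, period=1)
emit factor 6: 'a' (i=16, period=1)
emit factor 7: 'a' (i=17, period=1)
emit factor 8: 'a' (i=18, period=1)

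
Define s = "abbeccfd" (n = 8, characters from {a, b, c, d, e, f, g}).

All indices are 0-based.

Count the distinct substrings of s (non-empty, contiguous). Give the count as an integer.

34

rank | idx | suffix
   0 |   0 | abbeccfd
   1 |   1 | bbeccfd
   2 |   2 | beccfd
   3 |   4 | ccfd
   4 |   5 | cfd
   5 |   7 | d
   6 |   3 | eccfd
   7 |   6 | fd

SA = [0, 1, 2, 4, 5, 7, 3, 6]
rank  pair      lcp
   1  s[0:],s[1:]  0  ''
   2  s[1:],s[2:]  1  'b'
   3  s[2:],s[4:]  0  ''
   4  s[4:],s[5:]  1  'c'
   5  s[5:],s[7:]  0  ''
   6  s[7:],s[3:]  0  ''
   7  s[3:],s[6:]  0  ''

n(n+1)/2 = 8·9/2 = 36
Σ LCP = 0 + 0 + 1 + 0 + 1 + 0 + 0 + 0 = 2
distinct = 36 − 2 = 34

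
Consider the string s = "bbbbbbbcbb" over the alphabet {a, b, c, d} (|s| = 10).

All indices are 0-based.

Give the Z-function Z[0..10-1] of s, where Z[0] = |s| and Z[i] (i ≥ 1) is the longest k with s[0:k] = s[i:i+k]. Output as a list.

[10, 6, 5, 4, 3, 2, 1, 0, 2, 1]

Z[0]=10
i=1: i≥r, start 0; Z[1]=6 extend→box=[1,7)
i=2: min(r-i=5, Z[1]=6)=5; Z[2]=5
i=3: min(r-i=4, Z[2]=5)=4; Z[3]=4
i=4: min(r-i=3, Z[3]=4)=3; Z[4]=3
i=5: min(r-i=2, Z[4]=3)=2; Z[5]=2
i=6: min(r-i=1, Z[5]=2)=1; Z[6]=1
i=7: i≥r, start 0; Z[7]=0
i=8: i≥r, start 0; Z[8]=2 extend→box=[8,10)
i=9: min(r-i=1, Z[1]=6)=1; Z[9]=1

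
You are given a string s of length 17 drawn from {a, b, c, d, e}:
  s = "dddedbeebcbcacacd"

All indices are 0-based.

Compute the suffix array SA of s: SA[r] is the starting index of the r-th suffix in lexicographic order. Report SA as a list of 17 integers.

rank→(start, suffix):
  0 → (12, 'acacd')
  1 → (14, 'acd')
  2 → (10, 'bcacacd')
  3 → (8, 'bcbcacacd')
  4 → (5, 'beebcbcacacd')
  5 → (11, 'cacacd')
  6 → (13, 'cacd')
  7 → (9, 'cbcacacd')
  8 → (15, 'cd')
  9 → (16, 'd')
  10 → (4, 'dbeebcbcacacd')
  11 → (0, 'dddedbeebcbcacacd')
  12 → (1, 'ddedbeebcbcacacd')
  13 → (2, 'dedbeebcbcacacd')
  14 → (7, 'ebcbcacacd')
  15 → (3, 'edbeebcbcacacd')
  16 → (6, 'eebcbcacacd')

[12, 14, 10, 8, 5, 11, 13, 9, 15, 16, 4, 0, 1, 2, 7, 3, 6]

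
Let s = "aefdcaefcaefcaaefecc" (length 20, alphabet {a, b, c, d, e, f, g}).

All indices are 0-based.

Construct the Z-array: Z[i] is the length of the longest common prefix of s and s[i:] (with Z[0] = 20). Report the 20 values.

Z[0]=20
i=1: fresh scan; Z[1]=0
i=2: fresh scan; Z[2]=0
i=3: fresh scan; Z[3]=0
i=4: fresh scan; Z[4]=0
i=5: fresh scan; Z[5]=3 extend→box=[5,8)
i=6: min(r-i=2, Z[1]=0)=0; Z[6]=0
i=7: min(r-i=1, Z[2]=0)=0; Z[7]=0
i=8: fresh scan; Z[8]=0
i=9: fresh scan; Z[9]=3 extend→box=[9,12)
i=10: min(r-i=2, Z[1]=0)=0; Z[10]=0
i=11: min(r-i=1, Z[2]=0)=0; Z[11]=0
i=12: fresh scan; Z[12]=0
i=13: fresh scan; Z[13]=1 extend→box=[13,14)
i=14: fresh scan; Z[14]=3 extend→box=[14,17)
i=15: min(r-i=2, Z[1]=0)=0; Z[15]=0
i=16: min(r-i=1, Z[2]=0)=0; Z[16]=0
i=17: fresh scan; Z[17]=0
i=18: fresh scan; Z[18]=0
i=19: fresh scan; Z[19]=0

[20, 0, 0, 0, 0, 3, 0, 0, 0, 3, 0, 0, 0, 1, 3, 0, 0, 0, 0, 0]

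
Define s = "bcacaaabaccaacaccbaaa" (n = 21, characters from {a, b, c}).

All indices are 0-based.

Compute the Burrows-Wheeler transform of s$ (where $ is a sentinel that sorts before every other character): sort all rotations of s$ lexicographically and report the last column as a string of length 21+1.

rank  rotation                last
    0  $bcacaaabaccaacaccbaaa  a
    1  a$bcacaaabaccaacaccbaa  a
    2  aa$bcacaaabaccaacaccba  a
    3  aaa$bcacaaabaccaacaccb  b
    4  aaabaccaacaccbaaa$bcac  c
    5  aabaccaacaccbaaa$bcaca  a
    6  aacaccbaaa$bcacaaabacc  c
    7  abaccaacaccbaaa$bcacaa  a
    8  acaaabaccaacaccbaaa$bc  c
    9  acaccbaaa$bcacaaabacca  a
   10  accaacaccbaaa$bcacaaab  b
   11  accbaaa$bcacaaabaccaac  c
   12  baaa$bcacaaabaccaacacc  c
   13  baccaacaccbaaa$bcacaaa  a
   14  bcacaaabaccaacaccbaaa$  $
   15  caaabaccaacaccbaaa$bca  a
   16  caacaccbaaa$bcacaaabac  c
   17  cacaaabaccaacaccbaaa$b  b
   18  caccbaaa$bcacaaabaccaa  a
   19  cbaaa$bcacaaabaccaacac  c
   20  ccaacaccbaaa$bcacaaaba  a
   21  ccbaaa$bcacaaabaccaaca  a

aaabcacacabcca$acbacaa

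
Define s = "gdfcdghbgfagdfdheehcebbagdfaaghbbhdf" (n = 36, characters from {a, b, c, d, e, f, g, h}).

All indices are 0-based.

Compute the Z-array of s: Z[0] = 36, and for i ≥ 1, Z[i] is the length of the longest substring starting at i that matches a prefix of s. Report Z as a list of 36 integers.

Z[0]=36
i=1: outside box; Z[1]=0
i=2: outside box; Z[2]=0
i=3: outside box; Z[3]=0
i=4: outside box; Z[4]=0
i=5: outside box; Z[5]=1 grow→box=[5,6)
i=6: outside box; Z[6]=0
i=7: outside box; Z[7]=0
i=8: outside box; Z[8]=1 grow→box=[8,9)
i=9: outside box; Z[9]=0
i=10: outside box; Z[10]=0
i=11: outside box; Z[11]=3 grow→box=[11,14)
i=12: min(r-i=2, Z[1]=0)=0; Z[12]=0
i=13: min(r-i=1, Z[2]=0)=0; Z[13]=0
i=14: outside box; Z[14]=0
i=15: outside box; Z[15]=0
i=16: outside box; Z[16]=0
i=17: outside box; Z[17]=0
i=18: outside box; Z[18]=0
i=19: outside box; Z[19]=0
i=20: outside box; Z[20]=0
i=21: outside box; Z[21]=0
i=22: outside box; Z[22]=0
i=23: outside box; Z[23]=0
i=24: outside box; Z[24]=3 grow→box=[24,27)
i=25: min(r-i=2, Z[1]=0)=0; Z[25]=0
i=26: min(r-i=1, Z[2]=0)=0; Z[26]=0
i=27: outside box; Z[27]=0
i=28: outside box; Z[28]=0
i=29: outside box; Z[29]=1 grow→box=[29,30)
i=30: outside box; Z[30]=0
i=31: outside box; Z[31]=0
i=32: outside box; Z[32]=0
i=33: outside box; Z[33]=0
i=34: outside box; Z[34]=0
i=35: outside box; Z[35]=0

[36, 0, 0, 0, 0, 1, 0, 0, 1, 0, 0, 3, 0, 0, 0, 0, 0, 0, 0, 0, 0, 0, 0, 0, 3, 0, 0, 0, 0, 1, 0, 0, 0, 0, 0, 0]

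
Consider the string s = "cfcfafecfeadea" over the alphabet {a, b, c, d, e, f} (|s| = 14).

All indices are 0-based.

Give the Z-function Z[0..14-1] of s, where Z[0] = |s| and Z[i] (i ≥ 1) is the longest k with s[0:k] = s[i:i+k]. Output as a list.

[14, 0, 2, 0, 0, 0, 0, 2, 0, 0, 0, 0, 0, 0]

Z[0]=14
i=1: i≥r, start 0; Z[1]=0
i=2: i≥r, start 0; Z[2]=2 scan→box=[2,4)
i=3: min(r-i=1, Z[1]=0)=0; Z[3]=0
i=4: i≥r, start 0; Z[4]=0
i=5: i≥r, start 0; Z[5]=0
i=6: i≥r, start 0; Z[6]=0
i=7: i≥r, start 0; Z[7]=2 scan→box=[7,9)
i=8: min(r-i=1, Z[1]=0)=0; Z[8]=0
i=9: i≥r, start 0; Z[9]=0
i=10: i≥r, start 0; Z[10]=0
i=11: i≥r, start 0; Z[11]=0
i=12: i≥r, start 0; Z[12]=0
i=13: i≥r, start 0; Z[13]=0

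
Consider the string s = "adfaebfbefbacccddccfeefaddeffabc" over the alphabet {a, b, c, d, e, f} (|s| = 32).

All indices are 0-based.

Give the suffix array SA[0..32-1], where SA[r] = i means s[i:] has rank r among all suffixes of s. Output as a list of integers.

rank→(start, suffix):
  0 → (29, 'abc')
  1 → (11, 'acccddccfeefaddeffabc')
  2 → (23, 'addeffabc')
  3 → (0, 'adfaebfbefbacccddccfeefaddeffabc')
  4 → (3, 'aebfbefbacccddccfeefaddeffabc')
  5 → (10, 'bacccddccfeefaddeffabc')
  6 → (30, 'bc')
  7 → (7, 'befbacccddccfeefaddeffabc')
  8 → (5, 'bfbefbacccddccfeefaddeffabc')
  9 → (31, 'c')
  10 → (12, 'cccddccfeefaddeffabc')
  11 → (13, 'ccddccfeefaddeffabc')
  12 → (17, 'ccfeefaddeffabc')
  13 → (14, 'cddccfeefaddeffabc')
  14 → (18, 'cfeefaddeffabc')
  15 → (16, 'dccfeefaddeffabc')
  16 → (15, 'ddccfeefaddeffabc')
  17 → (24, 'ddeffabc')
  18 → (25, 'deffabc')
  19 → (1, 'dfaebfbefbacccddccfeefaddeffabc')
  20 → (4, 'ebfbefbacccddccfeefaddeffabc')
  21 → (20, 'eefaddeffabc')
  22 → (21, 'efaddeffabc')
  23 → (8, 'efbacccddccfeefaddeffabc')
  24 → (26, 'effabc')
  25 → (28, 'fabc')
  26 → (22, 'faddeffabc')
  27 → (2, 'faebfbefbacccddccfeefaddeffabc')
  28 → (9, 'fbacccddccfeefaddeffabc')
  29 → (6, 'fbefbacccddccfeefaddeffabc')
  30 → (19, 'feefaddeffabc')
  31 → (27, 'ffabc')

[29, 11, 23, 0, 3, 10, 30, 7, 5, 31, 12, 13, 17, 14, 18, 16, 15, 24, 25, 1, 4, 20, 21, 8, 26, 28, 22, 2, 9, 6, 19, 27]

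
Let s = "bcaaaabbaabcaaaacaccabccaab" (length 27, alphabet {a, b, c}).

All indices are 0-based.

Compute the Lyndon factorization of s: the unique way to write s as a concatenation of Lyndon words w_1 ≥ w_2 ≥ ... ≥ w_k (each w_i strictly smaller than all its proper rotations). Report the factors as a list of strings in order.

["bc", "aaaabbaabcaaaacaccabccaab"]

emit factor 1: 'bc' (i=0, period=2)
emit factor 2: 'aaaabbaabcaaaacaccabccaab' (i=2, period=25)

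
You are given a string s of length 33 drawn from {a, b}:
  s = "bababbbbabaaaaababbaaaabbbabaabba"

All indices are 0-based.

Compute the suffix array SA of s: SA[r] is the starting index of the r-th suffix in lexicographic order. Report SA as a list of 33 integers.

rank | idx | suffix
   0 |  32 | a
   1 |  10 | aaaaababbaaaabbbabaabba
   2 |  11 | aaaababbaaaabbbabaabba
   3 |  19 | aaaabbbabaabba
   4 |  12 | aaababbaaaabbbabaabba
   5 |  20 | aaabbbabaabba
   6 |  13 | aababbaaaabbbabaabba
   7 |  28 | aabba
   8 |  21 | aabbbabaabba
   9 |   8 | abaaaaababbaaaabbbabaabba
  10 |  26 | abaabba
  11 |  14 | ababbaaaabbbabaabba
  12 |   1 | ababbbbabaaaaababbaaaabbbabaabba
  13 |  29 | abba
  14 |  16 | abbaaaabbbabaabba
  15 |  22 | abbbabaabba
  16 |   3 | abbbbabaaaaababbaaaabbbabaabba
  17 |  31 | ba
  18 |   9 | baaaaababbaaaabbbabaabba
  19 |  18 | baaaabbbabaabba
  20 |  27 | baabba
  21 |   7 | babaaaaababbaaaabbbabaabba
  22 |  25 | babaabba
  23 |   0 | bababbbbabaaaaababbaaaabbbabaabba
  24 |  15 | babbaaaabbbabaabba
  25 |   2 | babbbbabaaaaababbaaaabbbabaabba
  26 |  30 | bba
  27 |  17 | bbaaaabbbabaabba
  28 |   6 | bbabaaaaababbaaaabbbabaabba
  29 |  24 | bbabaabba
  30 |   5 | bbbabaaaaababbaaaabbbabaabba
  31 |  23 | bbbabaabba
  32 |   4 | bbbbabaaaaababbaaaabbbabaabba

[32, 10, 11, 19, 12, 20, 13, 28, 21, 8, 26, 14, 1, 29, 16, 22, 3, 31, 9, 18, 27, 7, 25, 0, 15, 2, 30, 17, 6, 24, 5, 23, 4]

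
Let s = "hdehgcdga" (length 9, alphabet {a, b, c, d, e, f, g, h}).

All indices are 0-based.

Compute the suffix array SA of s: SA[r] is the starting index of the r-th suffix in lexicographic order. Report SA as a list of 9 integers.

rank→(start, suffix):
  0 → (8, 'a')
  1 → (5, 'cdga')
  2 → (1, 'dehgcdga')
  3 → (6, 'dga')
  4 → (2, 'ehgcdga')
  5 → (7, 'ga')
  6 → (4, 'gcdga')
  7 → (0, 'hdehgcdga')
  8 → (3, 'hgcdga')

[8, 5, 1, 6, 2, 7, 4, 0, 3]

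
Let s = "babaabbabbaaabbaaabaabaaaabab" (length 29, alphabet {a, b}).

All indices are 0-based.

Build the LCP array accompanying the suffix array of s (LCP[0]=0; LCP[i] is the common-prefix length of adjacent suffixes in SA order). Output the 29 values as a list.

[0, 3, 5, 4, 2, 5, 4, 3, 5, 1, 2, 4, 5, 3, 2, 7, 4, 0, 1, 4, 5, 3, 4, 2, 3, 3, 1, 6, 3]

rank→(start, suffix):
  0 → (22, 'aaaabab')
  1 → (15, 'aaabaabaaaabab')
  2 → (23, 'aaabab')
  3 → (10, 'aaabbaaabaabaaaabab')
  4 → (19, 'aabaaaabab')
  5 → (16, 'aabaabaaaabab')
  6 → (24, 'aabab')
  7 → (11, 'aabbaaabaabaaaabab')
  8 → (3, 'aabbabbaaabbaaabaabaaaabab')
  9 → (27, 'ab')
  10 → (20, 'abaaaabab')
  11 → (17, 'abaabaaaabab')
  12 → (1, 'abaabbabbaaabbaaabaabaaaabab')
  13 → (25, 'abab')
  14 → (12, 'abbaaabaabaaaabab')
  15 → (7, 'abbaaabbaaabaabaaaabab')
  16 → (4, 'abbabbaaabbaaabaabaaaabab')
  17 → (28, 'b')
  18 → (21, 'baaaabab')
  19 → (14, 'baaabaabaaaabab')
  20 → (9, 'baaabbaaabaabaaaabab')
  21 → (18, 'baabaaaabab')
  22 → (2, 'baabbabbaaabbaaabaabaaaabab')
  23 → (26, 'bab')
  24 → (0, 'babaabbabbaaabbaaabaabaaaabab')
  25 → (6, 'babbaaabbaaabaabaaaabab')
  26 → (13, 'bbaaabaabaaaabab')
  27 → (8, 'bbaaabbaaabaabaaaabab')
  28 → (5, 'bbabbaaabbaaabaabaaaabab')

SA = [22, 15, 23, 10, 19, 16, 24, 11, 3, 27, 20, 17, 1, 25, 12, 7, 4, 28, 21, 14, 9, 18, 2, 26, 0, 6, 13, 8, 5]
[i] adj suffixes → lcp
  [1] 22/15 → 3 ('aaa')
  [2] 15/23 → 5 ('aaaba')
  [3] 23/10 → 4 ('aaab')
  [4] 10/19 → 2 ('aa')
  [5] 19/16 → 5 ('aabaa')
  [6] 16/24 → 4 ('aaba')
  [7] 24/11 → 3 ('aab')
  [8] 11/3 → 5 ('aabba')
  [9] 3/27 → 1 ('a')
  [10] 27/20 → 2 ('ab')
  [11] 20/17 → 4 ('abaa')
  [12] 17/1 → 5 ('abaab')
  [13] 1/25 → 3 ('aba')
  [14] 25/12 → 2 ('ab')
  [15] 12/7 → 7 ('abbaaab')
  [16] 7/4 → 4 ('abba')
  [17] 4/28 → 0 ('')
  [18] 28/21 → 1 ('b')
  [19] 21/14 → 4 ('baaa')
  [20] 14/9 → 5 ('baaab')
  [21] 9/18 → 3 ('baa')
  [22] 18/2 → 4 ('baab')
  [23] 2/26 → 2 ('ba')
  [24] 26/0 → 3 ('bab')
  [25] 0/6 → 3 ('bab')
  [26] 6/13 → 1 ('b')
  [27] 13/8 → 6 ('bbaaab')
  [28] 8/5 → 3 ('bba')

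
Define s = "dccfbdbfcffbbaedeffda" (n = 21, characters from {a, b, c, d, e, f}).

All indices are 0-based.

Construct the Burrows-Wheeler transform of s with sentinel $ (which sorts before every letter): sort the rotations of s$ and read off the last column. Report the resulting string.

rank  rotation                last
    0  $dccfbdbfcffbbaedeffda  a
    1  a$dccfbdbfcffbbaedeffd  d
    2  aedeffda$dccfbdbfcffbb  b
    3  baedeffda$dccfbdbfcffb  b
    4  bbaedeffda$dccfbdbfcff  f
    5  bdbfcffbbaedeffda$dccf  f
    6  bfcffbbaedeffda$dccfbd  d
    7  ccfbdbfcffbbaedeffda$d  d
    8  cfbdbfcffbbaedeffda$dc  c
    9  cffbbaedeffda$dccfbdbf  f
   10  da$dccfbdbfcffbbaedeff  f
   11  dbfcffbbaedeffda$dccfb  b
   12  dccfbdbfcffbbaedeffda$  $
   13  deffda$dccfbdbfcffbbae  e
   14  edeffda$dccfbdbfcffbba  a
   15  effda$dccfbdbfcffbbaed  d
   16  fbbaedeffda$dccfbdbfcf  f
   17  fbdbfcffbbaedeffda$dcc  c
   18  fcffbbaedeffda$dccfbdb  b
   19  fda$dccfbdbfcffbbaedef  f
   20  ffbbaedeffda$dccfbdbfc  c
   21  ffda$dccfbdbfcffbbaede  e

adbbffddcffb$eadfcbfce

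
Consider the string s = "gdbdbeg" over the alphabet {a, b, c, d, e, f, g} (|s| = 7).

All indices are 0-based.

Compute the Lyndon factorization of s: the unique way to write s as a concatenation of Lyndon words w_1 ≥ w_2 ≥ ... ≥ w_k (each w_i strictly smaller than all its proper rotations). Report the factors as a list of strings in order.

["g", "d", "bdbeg"]

emit factor 1: 'g' (i=0, period=1)
emit factor 2: 'd' (i=1, period=1)
emit factor 3: 'bdbeg' (i=2, period=5)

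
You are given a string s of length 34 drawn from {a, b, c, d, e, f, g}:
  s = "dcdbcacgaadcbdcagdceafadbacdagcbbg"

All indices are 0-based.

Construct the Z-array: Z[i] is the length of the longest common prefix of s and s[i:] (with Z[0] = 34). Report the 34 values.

Z[0]=34
i=1: outside box; Z[1]=0
i=2: outside box; Z[2]=1 grow→box=[2,3)
i=3: outside box; Z[3]=0
i=4: outside box; Z[4]=0
i=5: outside box; Z[5]=0
i=6: outside box; Z[6]=0
i=7: outside box; Z[7]=0
i=8: outside box; Z[8]=0
i=9: outside box; Z[9]=0
i=10: outside box; Z[10]=2 grow→box=[10,12)
i=11: min(r-i=1, Z[1]=0)=0; Z[11]=0
i=12: outside box; Z[12]=0
i=13: outside box; Z[13]=2 grow→box=[13,15)
i=14: min(r-i=1, Z[1]=0)=0; Z[14]=0
i=15: outside box; Z[15]=0
i=16: outside box; Z[16]=0
i=17: outside box; Z[17]=2 grow→box=[17,19)
i=18: min(r-i=1, Z[1]=0)=0; Z[18]=0
i=19: outside box; Z[19]=0
i=20: outside box; Z[20]=0
i=21: outside box; Z[21]=0
i=22: outside box; Z[22]=0
i=23: outside box; Z[23]=1 grow→box=[23,24)
i=24: outside box; Z[24]=0
i=25: outside box; Z[25]=0
i=26: outside box; Z[26]=0
i=27: outside box; Z[27]=1 grow→box=[27,28)
i=28: outside box; Z[28]=0
i=29: outside box; Z[29]=0
i=30: outside box; Z[30]=0
i=31: outside box; Z[31]=0
i=32: outside box; Z[32]=0
i=33: outside box; Z[33]=0

[34, 0, 1, 0, 0, 0, 0, 0, 0, 0, 2, 0, 0, 2, 0, 0, 0, 2, 0, 0, 0, 0, 0, 1, 0, 0, 0, 1, 0, 0, 0, 0, 0, 0]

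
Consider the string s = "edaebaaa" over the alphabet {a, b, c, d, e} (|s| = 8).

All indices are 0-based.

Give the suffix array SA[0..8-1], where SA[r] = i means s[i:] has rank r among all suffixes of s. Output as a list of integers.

[7, 6, 5, 2, 4, 1, 3, 0]

rank→(start, suffix):
  0 → (7, 'a')
  1 → (6, 'aa')
  2 → (5, 'aaa')
  3 → (2, 'aebaaa')
  4 → (4, 'baaa')
  5 → (1, 'daebaaa')
  6 → (3, 'ebaaa')
  7 → (0, 'edaebaaa')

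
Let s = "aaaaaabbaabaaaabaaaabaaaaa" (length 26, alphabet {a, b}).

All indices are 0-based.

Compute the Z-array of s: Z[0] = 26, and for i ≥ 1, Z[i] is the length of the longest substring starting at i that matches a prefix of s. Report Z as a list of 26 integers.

[26, 5, 4, 3, 2, 1, 0, 0, 2, 1, 0, 4, 3, 2, 1, 0, 4, 3, 2, 1, 0, 5, 4, 3, 2, 1]

Z[0]=26
i=1: i≥r, start 0; Z[1]=5 scan→box=[1,6)
i=2: min(r-i=4, Z[1]=5)=4; Z[2]=4
i=3: min(r-i=3, Z[2]=4)=3; Z[3]=3
i=4: min(r-i=2, Z[3]=3)=2; Z[4]=2
i=5: min(r-i=1, Z[4]=2)=1; Z[5]=1
i=6: i≥r, start 0; Z[6]=0
i=7: i≥r, start 0; Z[7]=0
i=8: i≥r, start 0; Z[8]=2 scan→box=[8,10)
i=9: min(r-i=1, Z[1]=5)=1; Z[9]=1
i=10: i≥r, start 0; Z[10]=0
i=11: i≥r, start 0; Z[11]=4 scan→box=[11,15)
i=12: min(r-i=3, Z[1]=5)=3; Z[12]=3
i=13: min(r-i=2, Z[2]=4)=2; Z[13]=2
i=14: min(r-i=1, Z[3]=3)=1; Z[14]=1
i=15: i≥r, start 0; Z[15]=0
i=16: i≥r, start 0; Z[16]=4 scan→box=[16,20)
i=17: min(r-i=3, Z[1]=5)=3; Z[17]=3
i=18: min(r-i=2, Z[2]=4)=2; Z[18]=2
i=19: min(r-i=1, Z[3]=3)=1; Z[19]=1
i=20: i≥r, start 0; Z[20]=0
i=21: i≥r, start 0; Z[21]=5 scan→box=[21,26)
i=22: min(r-i=4, Z[1]=5)=4; Z[22]=4
i=23: min(r-i=3, Z[2]=4)=3; Z[23]=3
i=24: min(r-i=2, Z[3]=3)=2; Z[24]=2
i=25: min(r-i=1, Z[4]=2)=1; Z[25]=1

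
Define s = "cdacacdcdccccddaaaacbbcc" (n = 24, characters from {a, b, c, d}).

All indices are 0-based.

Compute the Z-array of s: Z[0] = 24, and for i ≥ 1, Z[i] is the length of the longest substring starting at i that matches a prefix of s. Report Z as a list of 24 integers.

Z[0]=24
i=1: i≥r, start 0; Z[1]=0
i=2: i≥r, start 0; Z[2]=0
i=3: i≥r, start 0; Z[3]=1 extend→box=[3,4)
i=4: i≥r, start 0; Z[4]=0
i=5: i≥r, start 0; Z[5]=2 extend→box=[5,7)
i=6: min(r-i=1, Z[1]=0)=0; Z[6]=0
i=7: i≥r, start 0; Z[7]=2 extend→box=[7,9)
i=8: min(r-i=1, Z[1]=0)=0; Z[8]=0
i=9: i≥r, start 0; Z[9]=1 extend→box=[9,10)
i=10: i≥r, start 0; Z[10]=1 extend→box=[10,11)
i=11: i≥r, start 0; Z[11]=1 extend→box=[11,12)
i=12: i≥r, start 0; Z[12]=2 extend→box=[12,14)
i=13: min(r-i=1, Z[1]=0)=0; Z[13]=0
i=14: i≥r, start 0; Z[14]=0
i=15: i≥r, start 0; Z[15]=0
i=16: i≥r, start 0; Z[16]=0
i=17: i≥r, start 0; Z[17]=0
i=18: i≥r, start 0; Z[18]=0
i=19: i≥r, start 0; Z[19]=1 extend→box=[19,20)
i=20: i≥r, start 0; Z[20]=0
i=21: i≥r, start 0; Z[21]=0
i=22: i≥r, start 0; Z[22]=1 extend→box=[22,23)
i=23: i≥r, start 0; Z[23]=1 extend→box=[23,24)

[24, 0, 0, 1, 0, 2, 0, 2, 0, 1, 1, 1, 2, 0, 0, 0, 0, 0, 0, 1, 0, 0, 1, 1]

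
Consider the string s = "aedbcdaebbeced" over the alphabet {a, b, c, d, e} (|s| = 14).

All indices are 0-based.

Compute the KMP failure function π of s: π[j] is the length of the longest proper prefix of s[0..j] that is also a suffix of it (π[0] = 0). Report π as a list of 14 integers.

π[0] = 0
j=1 s[j]='e': π[1]=0 (border '')
j=2 s[j]='d': π[2]=0 (border '')
j=3 s[j]='b': π[3]=0 (border '')
j=4 s[j]='c': π[4]=0 (border '')
j=5 s[j]='d': π[5]=0 (border '')
j=6 s[j]='a': π[6]=1 (border 'a')
j=7 s[j]='e': π[7]=2 (border 'ae')
j=8 s[j]='b': k: 2→0; π[8]=0 (border '')
j=9 s[j]='b': π[9]=0 (border '')
j=10 s[j]='e': π[10]=0 (border '')
j=11 s[j]='c': π[11]=0 (border '')
j=12 s[j]='e': π[12]=0 (border '')
j=13 s[j]='d': π[13]=0 (border '')

[0, 0, 0, 0, 0, 0, 1, 2, 0, 0, 0, 0, 0, 0]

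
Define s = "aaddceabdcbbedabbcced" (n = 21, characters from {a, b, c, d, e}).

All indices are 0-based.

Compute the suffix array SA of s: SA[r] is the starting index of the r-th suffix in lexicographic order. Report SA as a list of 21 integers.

[0, 14, 6, 1, 15, 10, 16, 7, 11, 9, 17, 4, 18, 20, 13, 8, 3, 2, 5, 19, 12]

sorted suffixes:
  #0 SA[0]=0  'aaddceabdcbbedabbcced'
  #1 SA[1]=14  'abbcced'
  #2 SA[2]=6  'abdcbbedabbcced'
  #3 SA[3]=1  'addceabdcbbedabbcced'
  #4 SA[4]=15  'bbcced'
  #5 SA[5]=10  'bbedabbcced'
  #6 SA[6]=16  'bcced'
  #7 SA[7]=7  'bdcbbedabbcced'
  #8 SA[8]=11  'bedabbcced'
  #9 SA[9]=9  'cbbedabbcced'
  #10 SA[10]=17  'cced'
  #11 SA[11]=4  'ceabdcbbedabbcced'
  #12 SA[12]=18  'ced'
  #13 SA[13]=20  'd'
  #14 SA[14]=13  'dabbcced'
  #15 SA[15]=8  'dcbbedabbcced'
  #16 SA[16]=3  'dceabdcbbedabbcced'
  #17 SA[17]=2  'ddceabdcbbedabbcced'
  #18 SA[18]=5  'eabdcbbedabbcced'
  #19 SA[19]=19  'ed'
  #20 SA[20]=12  'edabbcced'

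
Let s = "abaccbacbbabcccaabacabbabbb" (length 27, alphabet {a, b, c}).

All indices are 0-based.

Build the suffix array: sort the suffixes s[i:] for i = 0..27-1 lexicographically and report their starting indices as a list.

rank | idx | suffix
   0 |  15 | aabacabbabbb
   1 |  16 | abacabbabbb
   2 |   0 | abaccbacbbabcccaabacabbabbb
   3 |  20 | abbabbb
   4 |  23 | abbb
   5 |  10 | abcccaabacabbabbb
   6 |  18 | acabbabbb
   7 |   6 | acbbabcccaabacabbabbb
   8 |   2 | accbacbbabcccaabacabbabbb
   9 |  26 | b
  10 |  22 | babbb
  11 |   9 | babcccaabacabbabbb
  12 |  17 | bacabbabbb
  13 |   5 | bacbbabcccaabacabbabbb
  14 |   1 | baccbacbbabcccaabacabbabbb
  15 |  25 | bb
  16 |  21 | bbabbb
  17 |   8 | bbabcccaabacabbabbb
  18 |  24 | bbb
  19 |  11 | bcccaabacabbabbb
  20 |  14 | caabacabbabbb
  21 |  19 | cabbabbb
  22 |   4 | cbacbbabcccaabacabbabbb
  23 |   7 | cbbabcccaabacabbabbb
  24 |  13 | ccaabacabbabbb
  25 |   3 | ccbacbbabcccaabacabbabbb
  26 |  12 | cccaabacabbabbb

[15, 16, 0, 20, 23, 10, 18, 6, 2, 26, 22, 9, 17, 5, 1, 25, 21, 8, 24, 11, 14, 19, 4, 7, 13, 3, 12]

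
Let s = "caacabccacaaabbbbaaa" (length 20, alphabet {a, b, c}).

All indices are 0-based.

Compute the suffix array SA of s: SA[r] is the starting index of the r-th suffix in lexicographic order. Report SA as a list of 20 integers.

sorted suffixes:
  #0 SA[0]=19  'a'
  #1 SA[1]=18  'aa'
  #2 SA[2]=17  'aaa'
  #3 SA[3]=10  'aaabbbbaaa'
  #4 SA[4]=11  'aabbbbaaa'
  #5 SA[5]=1  'aacabccacaaabbbbaaa'
  #6 SA[6]=12  'abbbbaaa'
  #7 SA[7]=4  'abccacaaabbbbaaa'
  #8 SA[8]=8  'acaaabbbbaaa'
  #9 SA[9]=2  'acabccacaaabbbbaaa'
  #10 SA[10]=16  'baaa'
  #11 SA[11]=15  'bbaaa'
  #12 SA[12]=14  'bbbaaa'
  #13 SA[13]=13  'bbbbaaa'
  #14 SA[14]=5  'bccacaaabbbbaaa'
  #15 SA[15]=9  'caaabbbbaaa'
  #16 SA[16]=0  'caacabccacaaabbbbaaa'
  #17 SA[17]=3  'cabccacaaabbbbaaa'
  #18 SA[18]=7  'cacaaabbbbaaa'
  #19 SA[19]=6  'ccacaaabbbbaaa'

[19, 18, 17, 10, 11, 1, 12, 4, 8, 2, 16, 15, 14, 13, 5, 9, 0, 3, 7, 6]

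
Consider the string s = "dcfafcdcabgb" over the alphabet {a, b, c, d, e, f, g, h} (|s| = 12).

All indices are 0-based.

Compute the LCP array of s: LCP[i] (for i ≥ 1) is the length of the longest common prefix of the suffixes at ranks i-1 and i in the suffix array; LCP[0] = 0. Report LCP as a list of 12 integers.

[0, 1, 0, 1, 0, 1, 1, 0, 2, 0, 1, 0]

rank | idx | suffix
   0 |   8 | abgb
   1 |   3 | afcdcabgb
   2 |  11 | b
   3 |   9 | bgb
   4 |   7 | cabgb
   5 |   5 | cdcabgb
   6 |   1 | cfafcdcabgb
   7 |   6 | dcabgb
   8 |   0 | dcfafcdcabgb
   9 |   2 | fafcdcabgb
  10 |   4 | fcdcabgb
  11 |  10 | gb

SA = [8, 3, 11, 9, 7, 5, 1, 6, 0, 2, 4, 10]
rank  pair      lcp
   1  s[8:],s[3:]  1  'a'
   2  s[3:],s[11:]  0  ''
   3  s[11:],s[9:]  1  'b'
   4  s[9:],s[7:]  0  ''
   5  s[7:],s[5:]  1  'c'
   6  s[5:],s[1:]  1  'c'
   7  s[1:],s[6:]  0  ''
   8  s[6:],s[0:]  2  'dc'
   9  s[0:],s[2:]  0  ''
  10  s[2:],s[4:]  1  'f'
  11  s[4:],s[10:]  0  ''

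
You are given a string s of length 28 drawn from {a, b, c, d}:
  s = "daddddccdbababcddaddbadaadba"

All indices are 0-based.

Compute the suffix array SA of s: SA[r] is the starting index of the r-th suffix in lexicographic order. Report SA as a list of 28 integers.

[27, 23, 10, 12, 21, 24, 17, 1, 26, 9, 11, 20, 13, 6, 7, 14, 22, 16, 0, 25, 8, 19, 5, 15, 18, 4, 3, 2]

rank | idx | suffix
   0 |  27 | a
   1 |  23 | aadba
   2 |  10 | ababcddaddbadaadba
   3 |  12 | abcddaddbadaadba
   4 |  21 | adaadba
   5 |  24 | adba
   6 |  17 | addbadaadba
   7 |   1 | addddccdbababcddaddbadaadba
   8 |  26 | ba
   9 |   9 | bababcddaddbadaadba
  10 |  11 | babcddaddbadaadba
  11 |  20 | badaadba
  12 |  13 | bcddaddbadaadba
  13 |   6 | ccdbababcddaddbadaadba
  14 |   7 | cdbababcddaddbadaadba
  15 |  14 | cddaddbadaadba
  16 |  22 | daadba
  17 |  16 | daddbadaadba
  18 |   0 | daddddccdbababcddaddbadaadba
  19 |  25 | dba
  20 |   8 | dbababcddaddbadaadba
  21 |  19 | dbadaadba
  22 |   5 | dccdbababcddaddbadaadba
  23 |  15 | ddaddbadaadba
  24 |  18 | ddbadaadba
  25 |   4 | ddccdbababcddaddbadaadba
  26 |   3 | dddccdbababcddaddbadaadba
  27 |   2 | ddddccdbababcddaddbadaadba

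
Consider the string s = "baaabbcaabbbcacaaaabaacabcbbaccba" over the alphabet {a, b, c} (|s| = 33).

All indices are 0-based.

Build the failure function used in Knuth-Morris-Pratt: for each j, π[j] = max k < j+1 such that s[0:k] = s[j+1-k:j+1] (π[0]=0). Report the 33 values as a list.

π[0] = 0
j=1 s[j]='a': π[1]=0 (border '')
j=2 s[j]='a': π[2]=0 (border '')
j=3 s[j]='a': π[3]=0 (border '')
j=4 s[j]='b': π[4]=1 (border 'b')
j=5 s[j]='b': k: 1→0; π[5]=1 (border 'b')
j=6 s[j]='c': k: 1→0; π[6]=0 (border '')
j=7 s[j]='a': π[7]=0 (border '')
j=8 s[j]='a': π[8]=0 (border '')
j=9 s[j]='b': π[9]=1 (border 'b')
j=10 s[j]='b': k: 1→0; π[10]=1 (border 'b')
j=11 s[j]='b': k: 1→0; π[11]=1 (border 'b')
j=12 s[j]='c': k: 1→0; π[12]=0 (border '')
j=13 s[j]='a': π[13]=0 (border '')
j=14 s[j]='c': π[14]=0 (border '')
j=15 s[j]='a': π[15]=0 (border '')
j=16 s[j]='a': π[16]=0 (border '')
j=17 s[j]='a': π[17]=0 (border '')
j=18 s[j]='a': π[18]=0 (border '')
j=19 s[j]='b': π[19]=1 (border 'b')
j=20 s[j]='a': π[20]=2 (border 'ba')
j=21 s[j]='a': π[21]=3 (border 'baa')
j=22 s[j]='c': k: 3→0; π[22]=0 (border '')
j=23 s[j]='a': π[23]=0 (border '')
j=24 s[j]='b': π[24]=1 (border 'b')
j=25 s[j]='c': k: 1→0; π[25]=0 (border '')
j=26 s[j]='b': π[26]=1 (border 'b')
j=27 s[j]='b': k: 1→0; π[27]=1 (border 'b')
j=28 s[j]='a': π[28]=2 (border 'ba')
j=29 s[j]='c': k: 2→0; π[29]=0 (border '')
j=30 s[j]='c': π[30]=0 (border '')
j=31 s[j]='b': π[31]=1 (border 'b')
j=32 s[j]='a': π[32]=2 (border 'ba')

[0, 0, 0, 0, 1, 1, 0, 0, 0, 1, 1, 1, 0, 0, 0, 0, 0, 0, 0, 1, 2, 3, 0, 0, 1, 0, 1, 1, 2, 0, 0, 1, 2]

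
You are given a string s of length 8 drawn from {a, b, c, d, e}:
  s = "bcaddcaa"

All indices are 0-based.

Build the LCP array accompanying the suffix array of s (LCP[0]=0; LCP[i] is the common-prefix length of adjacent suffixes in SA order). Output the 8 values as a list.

[0, 1, 1, 0, 0, 2, 0, 1]

rank→(start, suffix):
  0 → (7, 'a')
  1 → (6, 'aa')
  2 → (2, 'addcaa')
  3 → (0, 'bcaddcaa')
  4 → (5, 'caa')
  5 → (1, 'caddcaa')
  6 → (4, 'dcaa')
  7 → (3, 'ddcaa')

SA = [7, 6, 2, 0, 5, 1, 4, 3]
rank  pair      lcp
   1  s[7:],s[6:]  1  'a'
   2  s[6:],s[2:]  1  'a'
   3  s[2:],s[0:]  0  ''
   4  s[0:],s[5:]  0  ''
   5  s[5:],s[1:]  2  'ca'
   6  s[1:],s[4:]  0  ''
   7  s[4:],s[3:]  1  'd'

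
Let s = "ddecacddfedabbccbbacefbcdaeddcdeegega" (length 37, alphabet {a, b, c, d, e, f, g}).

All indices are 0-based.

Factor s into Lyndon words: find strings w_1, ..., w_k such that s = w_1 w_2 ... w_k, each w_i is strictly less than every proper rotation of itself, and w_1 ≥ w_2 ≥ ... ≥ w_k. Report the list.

emit factor 1: 'dde' (i=0, period=3)
emit factor 2: 'c' (i=3, period=1)
emit factor 3: 'acddfed' (i=4, period=7)
emit factor 4: 'abbccbbacefbcdaeddcdeegeg' (i=11, period=25)
emit factor 5: 'a' (i=36, period=1)

["dde", "c", "acddfed", "abbccbbacefbcdaeddcdeegeg", "a"]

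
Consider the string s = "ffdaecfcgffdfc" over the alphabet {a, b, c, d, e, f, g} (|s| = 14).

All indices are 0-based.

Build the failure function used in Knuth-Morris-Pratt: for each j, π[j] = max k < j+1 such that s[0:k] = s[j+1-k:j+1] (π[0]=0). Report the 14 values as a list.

[0, 1, 0, 0, 0, 0, 1, 0, 0, 1, 2, 3, 1, 0]

π[0] = 0
j=1 s[j]='f': π[1]=1 (border 'f')
j=2 s[j]='d': k: 1→0; π[2]=0 (border '')
j=3 s[j]='a': π[3]=0 (border '')
j=4 s[j]='e': π[4]=0 (border '')
j=5 s[j]='c': π[5]=0 (border '')
j=6 s[j]='f': π[6]=1 (border 'f')
j=7 s[j]='c': k: 1→0; π[7]=0 (border '')
j=8 s[j]='g': π[8]=0 (border '')
j=9 s[j]='f': π[9]=1 (border 'f')
j=10 s[j]='f': π[10]=2 (border 'ff')
j=11 s[j]='d': π[11]=3 (border 'ffd')
j=12 s[j]='f': k: 3→0; π[12]=1 (border 'f')
j=13 s[j]='c': k: 1→0; π[13]=0 (border '')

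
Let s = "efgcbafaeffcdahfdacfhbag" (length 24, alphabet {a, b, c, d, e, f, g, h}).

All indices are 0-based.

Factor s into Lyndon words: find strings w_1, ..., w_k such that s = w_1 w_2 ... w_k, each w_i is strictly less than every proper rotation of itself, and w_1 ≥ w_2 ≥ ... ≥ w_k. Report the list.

["efg", "c", "b", "af", "aeffcdahfd", "acfhbag"]

emit factor 1: 'efg' (i=0, period=3)
emit factor 2: 'c' (i=3, period=1)
emit factor 3: 'b' (i=4, period=1)
emit factor 4: 'af' (i=5, period=2)
emit factor 5: 'aeffcdahfd' (i=7, period=10)
emit factor 6: 'acfhbag' (i=17, period=7)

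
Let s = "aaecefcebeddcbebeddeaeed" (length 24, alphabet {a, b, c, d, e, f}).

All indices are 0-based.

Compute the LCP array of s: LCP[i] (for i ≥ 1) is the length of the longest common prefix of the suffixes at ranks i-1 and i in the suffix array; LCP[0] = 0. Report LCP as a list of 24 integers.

[0, 1, 2, 0, 2, 4, 0, 1, 2, 0, 1, 1, 2, 1, 0, 1, 5, 1, 1, 2, 3, 1, 1, 0]

rank→(start, suffix):
  0 → (0, 'aaecefcebeddcbebeddeaeed')
  1 → (1, 'aecefcebeddcbebeddeaeed')
  2 → (20, 'aeed')
  3 → (13, 'bebeddeaeed')
  4 → (8, 'beddcbebeddeaeed')
  5 → (15, 'beddeaeed')
  6 → (12, 'cbebeddeaeed')
  7 → (6, 'cebeddcbebeddeaeed')
  8 → (3, 'cefcebeddcbebeddeaeed')
  9 → (23, 'd')
  10 → (11, 'dcbebeddeaeed')
  11 → (10, 'ddcbebeddeaeed')
  12 → (17, 'ddeaeed')
  13 → (18, 'deaeed')
  14 → (19, 'eaeed')
  15 → (7, 'ebeddcbebeddeaeed')
  16 → (14, 'ebeddeaeed')
  17 → (2, 'ecefcebeddcbebeddeaeed')
  18 → (22, 'ed')
  19 → (9, 'eddcbebeddeaeed')
  20 → (16, 'eddeaeed')
  21 → (21, 'eed')
  22 → (4, 'efcebeddcbebeddeaeed')
  23 → (5, 'fcebeddcbebeddeaeed')

SA = [0, 1, 20, 13, 8, 15, 12, 6, 3, 23, 11, 10, 17, 18, 19, 7, 14, 2, 22, 9, 16, 21, 4, 5]
i: (SA[i-1],SA[i]) lcp shared
  1: (0,1) 1 'a'
  2: (1,20) 2 'ae'
  3: (20,13) 0 ''
  4: (13,8) 2 'be'
  5: (8,15) 4 'bedd'
  6: (15,12) 0 ''
  7: (12,6) 1 'c'
  8: (6,3) 2 'ce'
  9: (3,23) 0 ''
  10: (23,11) 1 'd'
  11: (11,10) 1 'd'
  12: (10,17) 2 'dd'
  13: (17,18) 1 'd'
  14: (18,19) 0 ''
  15: (19,7) 1 'e'
  16: (7,14) 5 'ebedd'
  17: (14,2) 1 'e'
  18: (2,22) 1 'e'
  19: (22,9) 2 'ed'
  20: (9,16) 3 'edd'
  21: (16,21) 1 'e'
  22: (21,4) 1 'e'
  23: (4,5) 0 ''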